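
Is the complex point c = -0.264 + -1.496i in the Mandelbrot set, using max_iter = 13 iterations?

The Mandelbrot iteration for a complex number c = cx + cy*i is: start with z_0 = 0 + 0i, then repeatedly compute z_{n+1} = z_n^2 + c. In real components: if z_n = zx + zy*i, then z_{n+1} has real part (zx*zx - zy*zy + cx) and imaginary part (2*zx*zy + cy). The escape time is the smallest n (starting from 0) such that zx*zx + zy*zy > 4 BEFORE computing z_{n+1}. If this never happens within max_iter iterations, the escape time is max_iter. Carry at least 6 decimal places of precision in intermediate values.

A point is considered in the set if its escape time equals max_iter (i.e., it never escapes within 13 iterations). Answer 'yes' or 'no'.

z_0 = 0 + 0i, c = -0.2640 + -1.4960i
Iter 1: z = -0.2640 + -1.4960i, |z|^2 = 2.3077
Iter 2: z = -2.4323 + -0.7061i, |z|^2 = 6.4148
Escaped at iteration 2

Answer: no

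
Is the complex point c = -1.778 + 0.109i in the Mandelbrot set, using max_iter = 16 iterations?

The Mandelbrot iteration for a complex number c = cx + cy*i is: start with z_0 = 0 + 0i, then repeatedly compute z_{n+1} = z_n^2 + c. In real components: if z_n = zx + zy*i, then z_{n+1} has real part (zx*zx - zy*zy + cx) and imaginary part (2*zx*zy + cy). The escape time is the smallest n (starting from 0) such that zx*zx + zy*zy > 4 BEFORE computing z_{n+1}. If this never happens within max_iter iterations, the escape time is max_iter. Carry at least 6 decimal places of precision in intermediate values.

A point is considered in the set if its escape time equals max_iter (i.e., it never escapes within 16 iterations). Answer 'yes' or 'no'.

Answer: no

Derivation:
z_0 = 0 + 0i, c = -1.7780 + 0.1090i
Iter 1: z = -1.7780 + 0.1090i, |z|^2 = 3.1732
Iter 2: z = 1.3714 + -0.2786i, |z|^2 = 1.9584
Iter 3: z = 0.0251 + -0.6552i, |z|^2 = 0.4299
Iter 4: z = -2.2066 + 0.0761i, |z|^2 = 4.8749
Escaped at iteration 4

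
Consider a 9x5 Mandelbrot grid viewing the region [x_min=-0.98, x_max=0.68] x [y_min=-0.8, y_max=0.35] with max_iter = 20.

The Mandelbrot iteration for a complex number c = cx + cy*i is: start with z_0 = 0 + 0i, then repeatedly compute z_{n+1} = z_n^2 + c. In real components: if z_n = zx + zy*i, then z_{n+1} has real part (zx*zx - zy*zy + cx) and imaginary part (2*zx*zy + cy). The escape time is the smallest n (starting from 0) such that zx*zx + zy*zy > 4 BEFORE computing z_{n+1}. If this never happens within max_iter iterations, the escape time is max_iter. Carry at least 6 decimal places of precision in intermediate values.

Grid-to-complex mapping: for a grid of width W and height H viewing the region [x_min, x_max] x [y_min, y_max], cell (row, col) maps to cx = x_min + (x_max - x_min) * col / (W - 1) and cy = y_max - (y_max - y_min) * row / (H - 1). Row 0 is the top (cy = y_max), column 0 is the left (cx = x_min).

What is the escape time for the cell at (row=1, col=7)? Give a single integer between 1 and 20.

z_0 = 0 + 0i, c = 0.4725 + 0.0625i
Iter 1: z = 0.4725 + 0.0625i, |z|^2 = 0.2272
Iter 2: z = 0.6919 + 0.1216i, |z|^2 = 0.4934
Iter 3: z = 0.9364 + 0.2307i, |z|^2 = 0.9300
Iter 4: z = 1.2961 + 0.4946i, |z|^2 = 1.9244
Iter 5: z = 1.9077 + 1.3445i, |z|^2 = 5.4471
Escaped at iteration 5

Answer: 5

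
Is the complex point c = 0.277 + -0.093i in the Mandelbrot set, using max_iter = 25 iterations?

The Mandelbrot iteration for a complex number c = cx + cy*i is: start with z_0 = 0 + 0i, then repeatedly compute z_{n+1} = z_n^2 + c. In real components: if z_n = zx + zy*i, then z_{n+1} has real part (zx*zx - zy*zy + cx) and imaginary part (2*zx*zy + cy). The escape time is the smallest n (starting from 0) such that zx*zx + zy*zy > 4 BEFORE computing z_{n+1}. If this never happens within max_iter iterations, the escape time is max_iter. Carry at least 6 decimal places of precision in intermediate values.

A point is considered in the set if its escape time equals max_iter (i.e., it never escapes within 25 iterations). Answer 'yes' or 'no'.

z_0 = 0 + 0i, c = 0.2770 + -0.0930i
Iter 1: z = 0.2770 + -0.0930i, |z|^2 = 0.0854
Iter 2: z = 0.3451 + -0.1445i, |z|^2 = 0.1400
Iter 3: z = 0.3752 + -0.1927i, |z|^2 = 0.1779
Iter 4: z = 0.3806 + -0.2376i, |z|^2 = 0.2013
Iter 5: z = 0.3654 + -0.2739i, |z|^2 = 0.2085
Iter 6: z = 0.3355 + -0.2932i, |z|^2 = 0.1985
Iter 7: z = 0.3036 + -0.2897i, |z|^2 = 0.1761
Iter 8: z = 0.2852 + -0.2689i, |z|^2 = 0.1537
Iter 9: z = 0.2860 + -0.2464i, |z|^2 = 0.1425
Iter 10: z = 0.2981 + -0.2340i, |z|^2 = 0.1436
Iter 11: z = 0.3111 + -0.2325i, |z|^2 = 0.1508
Iter 12: z = 0.3197 + -0.2377i, |z|^2 = 0.1587
Iter 13: z = 0.3227 + -0.2450i, |z|^2 = 0.1642
Iter 14: z = 0.3211 + -0.2511i, |z|^2 = 0.1662
Iter 15: z = 0.3171 + -0.2543i, |z|^2 = 0.1652
Iter 16: z = 0.3129 + -0.2543i, |z|^2 = 0.1625
Iter 17: z = 0.3102 + -0.2521i, |z|^2 = 0.1598
Iter 18: z = 0.3097 + -0.2494i, |z|^2 = 0.1581
Iter 19: z = 0.3107 + -0.2475i, |z|^2 = 0.1578
Iter 20: z = 0.3123 + -0.2468i, |z|^2 = 0.1584
Iter 21: z = 0.3136 + -0.2471i, |z|^2 = 0.1594
Iter 22: z = 0.3143 + -0.2480i, |z|^2 = 0.1603
Iter 23: z = 0.3143 + -0.2489i, |z|^2 = 0.1607
Iter 24: z = 0.3138 + -0.2494i, |z|^2 = 0.1607
Did not escape in 25 iterations → in set

Answer: yes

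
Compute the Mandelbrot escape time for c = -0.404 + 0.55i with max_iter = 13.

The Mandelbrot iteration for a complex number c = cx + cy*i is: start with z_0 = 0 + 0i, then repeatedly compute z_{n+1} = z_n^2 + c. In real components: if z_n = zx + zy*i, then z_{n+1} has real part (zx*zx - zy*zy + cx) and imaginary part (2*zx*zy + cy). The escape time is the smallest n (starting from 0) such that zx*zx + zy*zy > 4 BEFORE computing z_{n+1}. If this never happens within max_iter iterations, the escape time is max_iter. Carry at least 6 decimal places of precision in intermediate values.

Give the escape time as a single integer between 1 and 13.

z_0 = 0 + 0i, c = -0.4040 + 0.5500i
Iter 1: z = -0.4040 + 0.5500i, |z|^2 = 0.4657
Iter 2: z = -0.5433 + 0.1056i, |z|^2 = 0.3063
Iter 3: z = -0.1200 + 0.4353i, |z|^2 = 0.2038
Iter 4: z = -0.5791 + 0.4455i, |z|^2 = 0.5338
Iter 5: z = -0.2672 + 0.0340i, |z|^2 = 0.0726
Iter 6: z = -0.3338 + 0.5318i, |z|^2 = 0.3942
Iter 7: z = -0.5754 + 0.1950i, |z|^2 = 0.3692
Iter 8: z = -0.1109 + 0.3256i, |z|^2 = 0.1183
Iter 9: z = -0.4977 + 0.4778i, |z|^2 = 0.4760
Iter 10: z = -0.3846 + 0.0744i, |z|^2 = 0.1534
Iter 11: z = -0.2616 + 0.4928i, |z|^2 = 0.3113
Iter 12: z = -0.5784 + 0.2921i, |z|^2 = 0.4199

Answer: 13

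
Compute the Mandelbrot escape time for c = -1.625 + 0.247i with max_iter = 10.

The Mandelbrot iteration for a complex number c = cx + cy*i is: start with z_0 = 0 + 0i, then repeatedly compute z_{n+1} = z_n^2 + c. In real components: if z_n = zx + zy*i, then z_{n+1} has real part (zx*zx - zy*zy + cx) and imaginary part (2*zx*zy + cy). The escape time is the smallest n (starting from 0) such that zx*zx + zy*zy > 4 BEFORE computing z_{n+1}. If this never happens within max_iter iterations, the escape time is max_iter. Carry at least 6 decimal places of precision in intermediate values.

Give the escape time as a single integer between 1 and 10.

Answer: 4

Derivation:
z_0 = 0 + 0i, c = -1.6250 + 0.2470i
Iter 1: z = -1.6250 + 0.2470i, |z|^2 = 2.7016
Iter 2: z = 0.9546 + -0.5557i, |z|^2 = 1.2201
Iter 3: z = -1.0226 + -0.8141i, |z|^2 = 1.7083
Iter 4: z = -1.2420 + 1.9119i, |z|^2 = 5.1979
Escaped at iteration 4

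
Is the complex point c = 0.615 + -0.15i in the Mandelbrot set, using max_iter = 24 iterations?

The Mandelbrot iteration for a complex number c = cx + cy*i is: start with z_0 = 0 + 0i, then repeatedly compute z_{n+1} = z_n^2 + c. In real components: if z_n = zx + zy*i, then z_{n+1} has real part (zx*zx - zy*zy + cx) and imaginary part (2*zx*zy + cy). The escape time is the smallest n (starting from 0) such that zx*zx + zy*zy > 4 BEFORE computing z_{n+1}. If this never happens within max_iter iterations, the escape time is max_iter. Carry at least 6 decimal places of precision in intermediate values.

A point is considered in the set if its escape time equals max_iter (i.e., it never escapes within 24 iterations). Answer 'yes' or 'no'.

z_0 = 0 + 0i, c = 0.6150 + -0.1500i
Iter 1: z = 0.6150 + -0.1500i, |z|^2 = 0.4007
Iter 2: z = 0.9707 + -0.3345i, |z|^2 = 1.0542
Iter 3: z = 1.4454 + -0.7994i, |z|^2 = 2.7283
Iter 4: z = 2.0652 + -2.4610i, |z|^2 = 10.3213
Escaped at iteration 4

Answer: no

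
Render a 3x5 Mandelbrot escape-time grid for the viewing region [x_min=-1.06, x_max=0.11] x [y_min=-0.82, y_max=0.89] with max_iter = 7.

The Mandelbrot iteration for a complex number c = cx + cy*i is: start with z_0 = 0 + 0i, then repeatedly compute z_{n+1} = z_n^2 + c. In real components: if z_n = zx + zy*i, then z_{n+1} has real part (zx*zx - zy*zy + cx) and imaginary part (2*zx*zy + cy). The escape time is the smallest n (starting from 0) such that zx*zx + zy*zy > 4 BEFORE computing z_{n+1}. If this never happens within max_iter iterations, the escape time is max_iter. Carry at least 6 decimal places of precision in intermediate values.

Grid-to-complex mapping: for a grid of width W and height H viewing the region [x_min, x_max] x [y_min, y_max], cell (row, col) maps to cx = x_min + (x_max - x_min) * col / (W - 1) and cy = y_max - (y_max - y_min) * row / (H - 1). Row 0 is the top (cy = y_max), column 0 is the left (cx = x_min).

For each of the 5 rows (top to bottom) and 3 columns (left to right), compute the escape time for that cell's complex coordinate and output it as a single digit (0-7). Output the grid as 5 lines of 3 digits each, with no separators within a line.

Answer: 345
577
777
777
356

Derivation:
(row=0, col=0): c = -1.0600 + 0.8900i → escape time 3
(row=0, col=1): c = -0.4750 + 0.8900i → escape time 4
(row=0, col=2): c = 0.1100 + 0.8900i → escape time 5
(row=1, col=0): c = -1.0600 + 0.4625i → escape time 5
(row=1, col=1): c = -0.4750 + 0.4625i → escape time 7
(row=1, col=2): c = 0.1100 + 0.4625i → escape time 7
(row=2, col=0): c = -1.0600 + 0.0350i → escape time 7
(row=2, col=1): c = -0.4750 + 0.0350i → escape time 7
(row=2, col=2): c = 0.1100 + 0.0350i → escape time 7
(row=3, col=0): c = -1.0600 + -0.3925i → escape time 7
(row=3, col=1): c = -0.4750 + -0.3925i → escape time 7
(row=3, col=2): c = 0.1100 + -0.3925i → escape time 7
(row=4, col=0): c = -1.0600 + -0.8200i → escape time 3
(row=4, col=1): c = -0.4750 + -0.8200i → escape time 5
(row=4, col=2): c = 0.1100 + -0.8200i → escape time 6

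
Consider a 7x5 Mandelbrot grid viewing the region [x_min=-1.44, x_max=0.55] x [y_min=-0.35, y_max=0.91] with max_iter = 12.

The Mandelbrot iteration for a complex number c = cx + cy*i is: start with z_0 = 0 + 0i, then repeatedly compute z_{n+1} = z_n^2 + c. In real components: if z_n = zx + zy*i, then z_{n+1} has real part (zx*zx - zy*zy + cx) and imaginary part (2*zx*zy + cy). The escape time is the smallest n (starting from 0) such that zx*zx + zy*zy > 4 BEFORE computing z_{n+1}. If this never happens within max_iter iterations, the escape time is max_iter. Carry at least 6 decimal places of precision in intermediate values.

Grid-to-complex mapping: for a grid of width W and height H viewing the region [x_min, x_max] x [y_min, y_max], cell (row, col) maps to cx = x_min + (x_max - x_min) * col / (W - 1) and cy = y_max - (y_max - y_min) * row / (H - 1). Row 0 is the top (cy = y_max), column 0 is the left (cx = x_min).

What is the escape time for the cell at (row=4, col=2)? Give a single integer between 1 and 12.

z_0 = 0 + 0i, c = -0.7767 + -0.3500i
Iter 1: z = -0.7767 + -0.3500i, |z|^2 = 0.7257
Iter 2: z = -0.2960 + 0.1937i, |z|^2 = 0.1251
Iter 3: z = -0.7266 + -0.4646i, |z|^2 = 0.7438
Iter 4: z = -0.4646 + 0.3252i, |z|^2 = 0.3216
Iter 5: z = -0.6665 + -0.6522i, |z|^2 = 0.8696
Iter 6: z = -0.7577 + 0.5194i, |z|^2 = 0.8440
Iter 7: z = -0.4723 + -1.1372i, |z|^2 = 1.5162
Iter 8: z = -1.8467 + 0.7241i, |z|^2 = 3.9348
Iter 9: z = 2.1094 + -3.0245i, |z|^2 = 13.5974
Escaped at iteration 9

Answer: 9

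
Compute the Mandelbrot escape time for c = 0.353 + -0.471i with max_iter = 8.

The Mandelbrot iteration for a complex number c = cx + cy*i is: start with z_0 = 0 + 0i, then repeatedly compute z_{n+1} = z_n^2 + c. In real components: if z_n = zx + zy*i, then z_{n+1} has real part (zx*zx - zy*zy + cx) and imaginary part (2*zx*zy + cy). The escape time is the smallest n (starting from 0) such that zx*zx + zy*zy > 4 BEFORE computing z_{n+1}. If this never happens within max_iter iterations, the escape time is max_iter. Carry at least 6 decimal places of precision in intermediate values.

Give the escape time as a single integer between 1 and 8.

Answer: 8

Derivation:
z_0 = 0 + 0i, c = 0.3530 + -0.4710i
Iter 1: z = 0.3530 + -0.4710i, |z|^2 = 0.3464
Iter 2: z = 0.2558 + -0.8035i, |z|^2 = 0.7111
Iter 3: z = -0.2272 + -0.8820i, |z|^2 = 0.8296
Iter 4: z = -0.3733 + -0.0701i, |z|^2 = 0.1443
Iter 5: z = 0.4875 + -0.4186i, |z|^2 = 0.4129
Iter 6: z = 0.4154 + -0.8791i, |z|^2 = 0.9454
Iter 7: z = -0.2473 + -1.2013i, |z|^2 = 1.5044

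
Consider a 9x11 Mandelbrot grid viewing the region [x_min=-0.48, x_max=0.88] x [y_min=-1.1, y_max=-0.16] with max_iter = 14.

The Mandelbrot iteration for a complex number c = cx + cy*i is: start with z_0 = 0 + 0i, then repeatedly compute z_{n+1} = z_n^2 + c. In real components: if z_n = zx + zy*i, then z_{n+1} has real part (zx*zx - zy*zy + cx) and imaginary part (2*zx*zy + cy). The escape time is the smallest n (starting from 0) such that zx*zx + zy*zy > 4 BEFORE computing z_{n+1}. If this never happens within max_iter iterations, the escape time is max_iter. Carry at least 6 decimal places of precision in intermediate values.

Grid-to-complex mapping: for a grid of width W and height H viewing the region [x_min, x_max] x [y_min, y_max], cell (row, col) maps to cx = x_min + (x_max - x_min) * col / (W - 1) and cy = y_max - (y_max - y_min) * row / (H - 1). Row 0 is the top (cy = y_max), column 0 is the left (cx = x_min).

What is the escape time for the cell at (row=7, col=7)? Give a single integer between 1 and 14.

Answer: 2

Derivation:
z_0 = 0 + 0i, c = 0.7100 + -0.8180i
Iter 1: z = 0.7100 + -0.8180i, |z|^2 = 1.1732
Iter 2: z = 0.5450 + -1.9796i, |z|^2 = 4.2157
Escaped at iteration 2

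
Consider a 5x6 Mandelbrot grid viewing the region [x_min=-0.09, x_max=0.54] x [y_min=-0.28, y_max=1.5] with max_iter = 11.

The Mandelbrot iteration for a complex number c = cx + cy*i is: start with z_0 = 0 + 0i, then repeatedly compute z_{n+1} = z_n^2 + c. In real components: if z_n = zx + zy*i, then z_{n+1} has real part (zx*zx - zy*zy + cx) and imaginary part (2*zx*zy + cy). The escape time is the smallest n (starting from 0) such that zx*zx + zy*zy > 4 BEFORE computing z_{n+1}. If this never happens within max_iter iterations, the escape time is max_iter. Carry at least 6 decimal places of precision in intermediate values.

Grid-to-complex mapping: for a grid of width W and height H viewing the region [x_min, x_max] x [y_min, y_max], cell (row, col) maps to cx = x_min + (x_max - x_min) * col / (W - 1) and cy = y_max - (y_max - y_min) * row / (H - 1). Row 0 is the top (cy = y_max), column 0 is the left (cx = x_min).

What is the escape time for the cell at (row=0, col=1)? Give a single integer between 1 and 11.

z_0 = 0 + 0i, c = 0.0675 + 1.5000i
Iter 1: z = 0.0675 + 1.5000i, |z|^2 = 2.2546
Iter 2: z = -2.1779 + 1.7025i, |z|^2 = 7.6419
Escaped at iteration 2

Answer: 2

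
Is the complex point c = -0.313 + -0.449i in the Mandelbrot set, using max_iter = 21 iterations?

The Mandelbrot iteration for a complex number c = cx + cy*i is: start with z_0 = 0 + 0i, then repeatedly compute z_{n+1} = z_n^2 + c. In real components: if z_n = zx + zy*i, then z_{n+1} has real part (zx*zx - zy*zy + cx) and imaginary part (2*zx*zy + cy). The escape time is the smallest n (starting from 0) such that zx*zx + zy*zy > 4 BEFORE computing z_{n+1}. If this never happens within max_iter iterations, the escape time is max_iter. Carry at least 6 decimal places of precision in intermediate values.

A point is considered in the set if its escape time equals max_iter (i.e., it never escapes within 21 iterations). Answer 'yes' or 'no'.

Answer: yes

Derivation:
z_0 = 0 + 0i, c = -0.3130 + -0.4490i
Iter 1: z = -0.3130 + -0.4490i, |z|^2 = 0.2996
Iter 2: z = -0.4166 + -0.1679i, |z|^2 = 0.2018
Iter 3: z = -0.1676 + -0.3091i, |z|^2 = 0.1236
Iter 4: z = -0.3804 + -0.3454i, |z|^2 = 0.2640
Iter 5: z = -0.2876 + -0.1862i, |z|^2 = 0.1174
Iter 6: z = -0.2650 + -0.3419i, |z|^2 = 0.1871
Iter 7: z = -0.3597 + -0.2678i, |z|^2 = 0.2011
Iter 8: z = -0.2553 + -0.2563i, |z|^2 = 0.1309
Iter 9: z = -0.3135 + -0.3181i, |z|^2 = 0.1995
Iter 10: z = -0.3159 + -0.2496i, |z|^2 = 0.1621
Iter 11: z = -0.2755 + -0.2913i, |z|^2 = 0.1608
Iter 12: z = -0.3220 + -0.2885i, |z|^2 = 0.1869
Iter 13: z = -0.2925 + -0.2632i, |z|^2 = 0.1549
Iter 14: z = -0.2967 + -0.2950i, |z|^2 = 0.1751
Iter 15: z = -0.3120 + -0.2740i, |z|^2 = 0.1724
Iter 16: z = -0.2907 + -0.2781i, |z|^2 = 0.1618
Iter 17: z = -0.3058 + -0.2873i, |z|^2 = 0.1761
Iter 18: z = -0.3020 + -0.2733i, |z|^2 = 0.1659
Iter 19: z = -0.2964 + -0.2839i, |z|^2 = 0.1685
Iter 20: z = -0.3057 + -0.2807i, |z|^2 = 0.1722
Did not escape in 21 iterations → in set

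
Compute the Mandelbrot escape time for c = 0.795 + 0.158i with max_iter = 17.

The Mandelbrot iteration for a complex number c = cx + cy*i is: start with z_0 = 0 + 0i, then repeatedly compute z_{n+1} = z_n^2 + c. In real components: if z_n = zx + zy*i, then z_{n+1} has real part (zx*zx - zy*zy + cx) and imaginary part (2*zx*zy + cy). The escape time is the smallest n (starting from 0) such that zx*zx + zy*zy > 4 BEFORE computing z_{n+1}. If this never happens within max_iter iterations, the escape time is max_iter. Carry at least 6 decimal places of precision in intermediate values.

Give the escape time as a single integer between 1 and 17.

z_0 = 0 + 0i, c = 0.7950 + 0.1580i
Iter 1: z = 0.7950 + 0.1580i, |z|^2 = 0.6570
Iter 2: z = 1.4021 + 0.4092i, |z|^2 = 2.1332
Iter 3: z = 2.5933 + 1.3055i, |z|^2 = 8.4296
Escaped at iteration 3

Answer: 3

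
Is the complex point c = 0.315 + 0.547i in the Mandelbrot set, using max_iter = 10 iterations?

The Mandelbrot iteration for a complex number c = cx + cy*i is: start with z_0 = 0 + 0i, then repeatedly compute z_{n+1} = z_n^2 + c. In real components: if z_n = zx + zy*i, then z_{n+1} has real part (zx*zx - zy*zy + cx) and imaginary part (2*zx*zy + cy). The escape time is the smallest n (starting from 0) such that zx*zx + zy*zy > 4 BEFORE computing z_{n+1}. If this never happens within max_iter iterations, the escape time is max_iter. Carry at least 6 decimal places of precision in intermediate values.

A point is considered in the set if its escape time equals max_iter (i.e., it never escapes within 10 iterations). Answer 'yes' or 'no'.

z_0 = 0 + 0i, c = 0.3150 + 0.5470i
Iter 1: z = 0.3150 + 0.5470i, |z|^2 = 0.3984
Iter 2: z = 0.1150 + 0.8916i, |z|^2 = 0.8082
Iter 3: z = -0.4667 + 0.7521i, |z|^2 = 0.7835
Iter 4: z = -0.0328 + -0.1551i, |z|^2 = 0.0251
Iter 5: z = 0.2920 + 0.5572i, |z|^2 = 0.3957
Iter 6: z = 0.0898 + 0.8724i, |z|^2 = 0.7692
Iter 7: z = -0.4381 + 0.7038i, |z|^2 = 0.6872
Iter 8: z = 0.0116 + -0.0696i, |z|^2 = 0.0050
Iter 9: z = 0.3103 + 0.5454i, |z|^2 = 0.3937
Did not escape in 10 iterations → in set

Answer: yes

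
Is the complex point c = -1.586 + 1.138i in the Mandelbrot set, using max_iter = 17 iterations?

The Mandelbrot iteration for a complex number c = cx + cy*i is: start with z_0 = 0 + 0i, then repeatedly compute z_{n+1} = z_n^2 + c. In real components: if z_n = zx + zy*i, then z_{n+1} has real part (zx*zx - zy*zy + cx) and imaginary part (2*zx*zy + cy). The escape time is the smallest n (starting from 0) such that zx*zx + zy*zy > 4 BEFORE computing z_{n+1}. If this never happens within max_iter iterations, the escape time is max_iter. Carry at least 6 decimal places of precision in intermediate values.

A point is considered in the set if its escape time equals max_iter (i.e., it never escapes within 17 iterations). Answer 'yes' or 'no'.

Answer: no

Derivation:
z_0 = 0 + 0i, c = -1.5860 + 1.1380i
Iter 1: z = -1.5860 + 1.1380i, |z|^2 = 3.8104
Iter 2: z = -0.3656 + -2.4717i, |z|^2 = 6.2432
Escaped at iteration 2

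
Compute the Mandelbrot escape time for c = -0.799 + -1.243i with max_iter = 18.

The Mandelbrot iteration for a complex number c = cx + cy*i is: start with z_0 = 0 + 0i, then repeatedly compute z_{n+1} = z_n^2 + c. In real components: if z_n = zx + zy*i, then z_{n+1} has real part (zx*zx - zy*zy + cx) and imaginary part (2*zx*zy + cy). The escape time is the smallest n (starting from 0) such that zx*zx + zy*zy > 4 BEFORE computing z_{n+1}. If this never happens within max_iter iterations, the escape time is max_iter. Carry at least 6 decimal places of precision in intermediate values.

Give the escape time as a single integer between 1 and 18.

z_0 = 0 + 0i, c = -0.7990 + -1.2430i
Iter 1: z = -0.7990 + -1.2430i, |z|^2 = 2.1835
Iter 2: z = -1.7056 + 0.7433i, |z|^2 = 3.4618
Iter 3: z = 1.5577 + -3.7787i, |z|^2 = 16.7048
Escaped at iteration 3

Answer: 3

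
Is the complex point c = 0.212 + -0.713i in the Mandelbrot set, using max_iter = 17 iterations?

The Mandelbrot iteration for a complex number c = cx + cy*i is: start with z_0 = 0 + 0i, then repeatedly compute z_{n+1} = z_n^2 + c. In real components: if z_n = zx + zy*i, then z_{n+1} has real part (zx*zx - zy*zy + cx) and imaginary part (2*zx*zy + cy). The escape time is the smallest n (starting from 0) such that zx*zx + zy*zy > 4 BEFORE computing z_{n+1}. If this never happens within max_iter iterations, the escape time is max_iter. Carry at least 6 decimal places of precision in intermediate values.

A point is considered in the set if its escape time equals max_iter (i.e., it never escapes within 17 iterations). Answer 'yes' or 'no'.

Answer: no

Derivation:
z_0 = 0 + 0i, c = 0.2120 + -0.7130i
Iter 1: z = 0.2120 + -0.7130i, |z|^2 = 0.5533
Iter 2: z = -0.2514 + -1.0153i, |z|^2 = 1.0941
Iter 3: z = -0.7556 + -0.2025i, |z|^2 = 0.6120
Iter 4: z = 0.7420 + -0.4070i, |z|^2 = 0.7163
Iter 5: z = 0.5969 + -1.3171i, |z|^2 = 2.0909
Iter 6: z = -1.1663 + -2.2853i, |z|^2 = 6.5830
Escaped at iteration 6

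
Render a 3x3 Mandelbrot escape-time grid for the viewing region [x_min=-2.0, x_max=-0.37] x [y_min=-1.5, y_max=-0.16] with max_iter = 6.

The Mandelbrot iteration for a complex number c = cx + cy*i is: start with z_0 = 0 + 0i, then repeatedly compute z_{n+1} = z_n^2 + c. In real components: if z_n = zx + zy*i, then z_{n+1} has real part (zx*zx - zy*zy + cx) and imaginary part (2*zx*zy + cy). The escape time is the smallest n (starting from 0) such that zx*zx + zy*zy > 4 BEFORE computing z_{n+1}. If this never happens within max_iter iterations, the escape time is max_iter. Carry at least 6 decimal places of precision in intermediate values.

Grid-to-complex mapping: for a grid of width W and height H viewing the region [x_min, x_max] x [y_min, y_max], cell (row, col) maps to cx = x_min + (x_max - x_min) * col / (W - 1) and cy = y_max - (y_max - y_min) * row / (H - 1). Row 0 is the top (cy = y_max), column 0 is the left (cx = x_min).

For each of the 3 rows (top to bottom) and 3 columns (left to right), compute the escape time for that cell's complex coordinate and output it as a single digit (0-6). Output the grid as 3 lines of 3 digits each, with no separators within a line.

Answer: 166
136
122

Derivation:
(row=0, col=0): c = -2.0000 + -0.1600i → escape time 1
(row=0, col=1): c = -1.1850 + -0.1600i → escape time 6
(row=0, col=2): c = -0.3700 + -0.1600i → escape time 6
(row=1, col=0): c = -2.0000 + -0.8300i → escape time 1
(row=1, col=1): c = -1.1850 + -0.8300i → escape time 3
(row=1, col=2): c = -0.3700 + -0.8300i → escape time 6
(row=2, col=0): c = -2.0000 + -1.5000i → escape time 1
(row=2, col=1): c = -1.1850 + -1.5000i → escape time 2
(row=2, col=2): c = -0.3700 + -1.5000i → escape time 2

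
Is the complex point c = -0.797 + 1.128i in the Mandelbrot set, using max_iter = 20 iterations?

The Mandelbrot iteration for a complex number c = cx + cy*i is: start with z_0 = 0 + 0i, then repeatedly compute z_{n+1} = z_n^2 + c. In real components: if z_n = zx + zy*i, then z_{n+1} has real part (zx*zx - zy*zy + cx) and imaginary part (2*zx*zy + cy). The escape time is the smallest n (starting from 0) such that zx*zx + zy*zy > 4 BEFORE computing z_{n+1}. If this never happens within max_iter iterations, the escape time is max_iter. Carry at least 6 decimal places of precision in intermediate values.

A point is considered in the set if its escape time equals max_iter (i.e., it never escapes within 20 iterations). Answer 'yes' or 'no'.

z_0 = 0 + 0i, c = -0.7970 + 1.1280i
Iter 1: z = -0.7970 + 1.1280i, |z|^2 = 1.9076
Iter 2: z = -1.4342 + -0.6700i, |z|^2 = 2.5058
Iter 3: z = 0.8109 + 3.0499i, |z|^2 = 9.9594
Escaped at iteration 3

Answer: no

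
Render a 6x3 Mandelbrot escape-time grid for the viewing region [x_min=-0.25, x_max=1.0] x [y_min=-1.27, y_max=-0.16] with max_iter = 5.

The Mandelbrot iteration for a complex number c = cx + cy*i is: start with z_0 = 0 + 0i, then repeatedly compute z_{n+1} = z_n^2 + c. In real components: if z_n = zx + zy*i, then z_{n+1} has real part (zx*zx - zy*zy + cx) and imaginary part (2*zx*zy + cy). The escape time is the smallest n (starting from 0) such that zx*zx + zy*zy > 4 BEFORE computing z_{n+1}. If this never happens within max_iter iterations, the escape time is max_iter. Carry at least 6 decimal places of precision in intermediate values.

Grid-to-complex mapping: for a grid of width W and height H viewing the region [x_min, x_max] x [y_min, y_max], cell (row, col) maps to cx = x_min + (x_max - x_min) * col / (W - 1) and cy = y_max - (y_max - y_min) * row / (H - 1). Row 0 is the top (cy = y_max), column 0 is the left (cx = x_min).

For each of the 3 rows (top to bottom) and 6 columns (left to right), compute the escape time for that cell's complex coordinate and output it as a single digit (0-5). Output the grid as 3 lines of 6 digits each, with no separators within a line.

Answer: 555532
555332
322222

Derivation:
(row=0, col=0): c = -0.2500 + -0.1600i → escape time 5
(row=0, col=1): c = 0.0000 + -0.1600i → escape time 5
(row=0, col=2): c = 0.2500 + -0.1600i → escape time 5
(row=0, col=3): c = 0.5000 + -0.1600i → escape time 5
(row=0, col=4): c = 0.7500 + -0.1600i → escape time 3
(row=0, col=5): c = 1.0000 + -0.1600i → escape time 2
(row=1, col=0): c = -0.2500 + -0.7150i → escape time 5
(row=1, col=1): c = 0.0000 + -0.7150i → escape time 5
(row=1, col=2): c = 0.2500 + -0.7150i → escape time 5
(row=1, col=3): c = 0.5000 + -0.7150i → escape time 3
(row=1, col=4): c = 0.7500 + -0.7150i → escape time 3
(row=1, col=5): c = 1.0000 + -0.7150i → escape time 2
(row=2, col=0): c = -0.2500 + -1.2700i → escape time 3
(row=2, col=1): c = 0.0000 + -1.2700i → escape time 2
(row=2, col=2): c = 0.2500 + -1.2700i → escape time 2
(row=2, col=3): c = 0.5000 + -1.2700i → escape time 2
(row=2, col=4): c = 0.7500 + -1.2700i → escape time 2
(row=2, col=5): c = 1.0000 + -1.2700i → escape time 2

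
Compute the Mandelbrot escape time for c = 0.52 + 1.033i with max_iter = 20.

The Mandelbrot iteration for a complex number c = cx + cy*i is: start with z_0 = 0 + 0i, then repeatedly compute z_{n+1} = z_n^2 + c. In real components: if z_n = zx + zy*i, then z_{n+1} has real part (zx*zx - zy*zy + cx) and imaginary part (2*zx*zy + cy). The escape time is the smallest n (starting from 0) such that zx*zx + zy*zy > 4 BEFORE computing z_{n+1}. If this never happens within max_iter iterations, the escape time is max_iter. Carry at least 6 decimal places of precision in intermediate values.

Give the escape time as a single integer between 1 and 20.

z_0 = 0 + 0i, c = 0.5200 + 1.0330i
Iter 1: z = 0.5200 + 1.0330i, |z|^2 = 1.3375
Iter 2: z = -0.2767 + 2.1073i, |z|^2 = 4.5174
Escaped at iteration 2

Answer: 2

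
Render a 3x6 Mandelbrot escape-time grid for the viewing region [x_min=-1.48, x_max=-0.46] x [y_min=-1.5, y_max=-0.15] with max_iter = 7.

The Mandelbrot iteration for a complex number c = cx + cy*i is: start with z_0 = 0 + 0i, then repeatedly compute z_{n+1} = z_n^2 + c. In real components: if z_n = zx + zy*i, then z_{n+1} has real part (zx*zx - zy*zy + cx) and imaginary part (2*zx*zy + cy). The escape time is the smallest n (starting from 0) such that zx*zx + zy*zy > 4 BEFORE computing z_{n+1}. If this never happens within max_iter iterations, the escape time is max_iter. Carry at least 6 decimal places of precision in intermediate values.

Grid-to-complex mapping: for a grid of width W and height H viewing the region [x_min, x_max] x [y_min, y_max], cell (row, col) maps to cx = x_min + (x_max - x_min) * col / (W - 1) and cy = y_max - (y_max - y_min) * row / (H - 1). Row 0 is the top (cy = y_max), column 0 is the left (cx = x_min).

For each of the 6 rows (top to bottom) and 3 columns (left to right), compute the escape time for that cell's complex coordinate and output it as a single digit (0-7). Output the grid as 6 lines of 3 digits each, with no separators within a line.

(row=0, col=0): c = -1.4800 + -0.1500i → escape time 6
(row=0, col=1): c = -0.9700 + -0.1500i → escape time 7
(row=0, col=2): c = -0.4600 + -0.1500i → escape time 7
(row=1, col=0): c = -1.4800 + -0.4200i → escape time 4
(row=1, col=1): c = -0.9700 + -0.4200i → escape time 6
(row=1, col=2): c = -0.4600 + -0.4200i → escape time 7
(row=2, col=0): c = -1.4800 + -0.6900i → escape time 3
(row=2, col=1): c = -0.9700 + -0.6900i → escape time 4
(row=2, col=2): c = -0.4600 + -0.6900i → escape time 7
(row=3, col=0): c = -1.4800 + -0.9600i → escape time 3
(row=3, col=1): c = -0.9700 + -0.9600i → escape time 3
(row=3, col=2): c = -0.4600 + -0.9600i → escape time 4
(row=4, col=0): c = -1.4800 + -1.2300i → escape time 2
(row=4, col=1): c = -0.9700 + -1.2300i → escape time 3
(row=4, col=2): c = -0.4600 + -1.2300i → escape time 3
(row=5, col=0): c = -1.4800 + -1.5000i → escape time 1
(row=5, col=1): c = -0.9700 + -1.5000i → escape time 2
(row=5, col=2): c = -0.4600 + -1.5000i → escape time 2

Answer: 677
467
347
334
233
122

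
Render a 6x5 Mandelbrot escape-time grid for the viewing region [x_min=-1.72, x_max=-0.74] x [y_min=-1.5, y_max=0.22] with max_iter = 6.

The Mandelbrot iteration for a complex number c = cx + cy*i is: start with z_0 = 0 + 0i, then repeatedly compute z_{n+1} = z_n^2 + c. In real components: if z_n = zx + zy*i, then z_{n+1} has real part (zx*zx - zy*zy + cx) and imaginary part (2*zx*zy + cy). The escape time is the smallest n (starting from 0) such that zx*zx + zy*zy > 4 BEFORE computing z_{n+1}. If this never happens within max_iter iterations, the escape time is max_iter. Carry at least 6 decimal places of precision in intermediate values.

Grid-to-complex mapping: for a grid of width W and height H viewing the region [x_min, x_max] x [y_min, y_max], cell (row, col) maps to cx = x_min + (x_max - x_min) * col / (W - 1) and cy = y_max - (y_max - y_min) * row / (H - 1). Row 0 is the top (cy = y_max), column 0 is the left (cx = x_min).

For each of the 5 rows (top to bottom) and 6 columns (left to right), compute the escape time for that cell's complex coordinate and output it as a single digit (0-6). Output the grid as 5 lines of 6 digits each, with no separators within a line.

(row=0, col=0): c = -1.7200 + 0.2200i → escape time 4
(row=0, col=1): c = -1.5240 + 0.2200i → escape time 5
(row=0, col=2): c = -1.3280 + 0.2200i → escape time 6
(row=0, col=3): c = -1.1320 + 0.2200i → escape time 6
(row=0, col=4): c = -0.9360 + 0.2200i → escape time 6
(row=0, col=5): c = -0.7400 + 0.2200i → escape time 6
(row=1, col=0): c = -1.7200 + -0.2100i → escape time 4
(row=1, col=1): c = -1.5240 + -0.2100i → escape time 5
(row=1, col=2): c = -1.3280 + -0.2100i → escape time 6
(row=1, col=3): c = -1.1320 + -0.2100i → escape time 6
(row=1, col=4): c = -0.9360 + -0.2100i → escape time 6
(row=1, col=5): c = -0.7400 + -0.2100i → escape time 6
(row=2, col=0): c = -1.7200 + -0.6400i → escape time 3
(row=2, col=1): c = -1.5240 + -0.6400i → escape time 3
(row=2, col=2): c = -1.3280 + -0.6400i → escape time 3
(row=2, col=3): c = -1.1320 + -0.6400i → escape time 3
(row=2, col=4): c = -0.9360 + -0.6400i → escape time 4
(row=2, col=5): c = -0.7400 + -0.6400i → escape time 5
(row=3, col=0): c = -1.7200 + -1.0700i → escape time 1
(row=3, col=1): c = -1.5240 + -1.0700i → escape time 2
(row=3, col=2): c = -1.3280 + -1.0700i → escape time 3
(row=3, col=3): c = -1.1320 + -1.0700i → escape time 3
(row=3, col=4): c = -0.9360 + -1.0700i → escape time 3
(row=3, col=5): c = -0.7400 + -1.0700i → escape time 3
(row=4, col=0): c = -1.7200 + -1.5000i → escape time 1
(row=4, col=1): c = -1.5240 + -1.5000i → escape time 1
(row=4, col=2): c = -1.3280 + -1.5000i → escape time 1
(row=4, col=3): c = -1.1320 + -1.5000i → escape time 2
(row=4, col=4): c = -0.9360 + -1.5000i → escape time 2
(row=4, col=5): c = -0.7400 + -1.5000i → escape time 2

Answer: 456666
456666
333345
123333
111222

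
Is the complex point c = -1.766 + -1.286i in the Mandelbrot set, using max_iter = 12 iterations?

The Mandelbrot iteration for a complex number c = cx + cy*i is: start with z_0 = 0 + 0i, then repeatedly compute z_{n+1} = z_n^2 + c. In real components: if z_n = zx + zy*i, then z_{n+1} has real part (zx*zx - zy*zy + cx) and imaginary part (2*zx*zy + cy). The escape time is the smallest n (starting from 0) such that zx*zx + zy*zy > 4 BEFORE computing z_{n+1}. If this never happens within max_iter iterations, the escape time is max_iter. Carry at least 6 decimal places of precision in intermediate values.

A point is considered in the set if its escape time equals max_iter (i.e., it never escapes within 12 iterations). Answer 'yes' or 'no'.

z_0 = 0 + 0i, c = -1.7660 + -1.2860i
Iter 1: z = -1.7660 + -1.2860i, |z|^2 = 4.7726
Escaped at iteration 1

Answer: no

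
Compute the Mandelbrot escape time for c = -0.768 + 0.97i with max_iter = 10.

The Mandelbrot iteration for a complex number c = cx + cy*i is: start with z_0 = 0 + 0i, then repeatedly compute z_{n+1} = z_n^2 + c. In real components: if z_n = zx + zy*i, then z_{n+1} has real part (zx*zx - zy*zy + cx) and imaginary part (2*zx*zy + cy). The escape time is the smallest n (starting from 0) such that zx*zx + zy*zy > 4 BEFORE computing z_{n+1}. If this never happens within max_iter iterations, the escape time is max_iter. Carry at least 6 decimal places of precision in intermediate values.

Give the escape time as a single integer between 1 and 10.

Answer: 3

Derivation:
z_0 = 0 + 0i, c = -0.7680 + 0.9700i
Iter 1: z = -0.7680 + 0.9700i, |z|^2 = 1.5307
Iter 2: z = -1.1191 + -0.5199i, |z|^2 = 1.5226
Iter 3: z = 0.2140 + 2.1337i, |z|^2 = 4.5983
Escaped at iteration 3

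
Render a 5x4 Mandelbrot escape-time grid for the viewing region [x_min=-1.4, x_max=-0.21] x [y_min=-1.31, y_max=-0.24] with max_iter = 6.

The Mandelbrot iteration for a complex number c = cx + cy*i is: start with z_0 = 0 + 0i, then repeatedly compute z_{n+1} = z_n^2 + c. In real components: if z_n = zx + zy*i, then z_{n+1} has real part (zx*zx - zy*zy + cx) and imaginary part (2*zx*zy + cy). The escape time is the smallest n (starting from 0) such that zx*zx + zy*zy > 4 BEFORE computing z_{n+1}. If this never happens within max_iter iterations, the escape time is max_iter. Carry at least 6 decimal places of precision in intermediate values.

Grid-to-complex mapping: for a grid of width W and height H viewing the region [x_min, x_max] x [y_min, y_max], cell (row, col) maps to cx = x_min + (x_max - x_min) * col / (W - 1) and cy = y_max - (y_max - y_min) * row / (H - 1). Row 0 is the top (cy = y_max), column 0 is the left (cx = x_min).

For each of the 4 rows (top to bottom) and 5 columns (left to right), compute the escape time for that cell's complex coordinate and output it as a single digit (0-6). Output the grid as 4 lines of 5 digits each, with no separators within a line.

(row=0, col=0): c = -1.4000 + -0.2400i → escape time 5
(row=0, col=1): c = -1.1025 + -0.2400i → escape time 6
(row=0, col=2): c = -0.8050 + -0.2400i → escape time 6
(row=0, col=3): c = -0.5075 + -0.2400i → escape time 6
(row=0, col=4): c = -0.2100 + -0.2400i → escape time 6
(row=1, col=0): c = -1.4000 + -0.5967i → escape time 3
(row=1, col=1): c = -1.1025 + -0.5967i → escape time 4
(row=1, col=2): c = -0.8050 + -0.5967i → escape time 5
(row=1, col=3): c = -0.5075 + -0.5967i → escape time 6
(row=1, col=4): c = -0.2100 + -0.5967i → escape time 6
(row=2, col=0): c = -1.4000 + -0.9533i → escape time 3
(row=2, col=1): c = -1.1025 + -0.9533i → escape time 3
(row=2, col=2): c = -0.8050 + -0.9533i → escape time 3
(row=2, col=3): c = -0.5075 + -0.9533i → escape time 4
(row=2, col=4): c = -0.2100 + -0.9533i → escape time 6
(row=3, col=0): c = -1.4000 + -1.3100i → escape time 2
(row=3, col=1): c = -1.1025 + -1.3100i → escape time 2
(row=3, col=2): c = -0.8050 + -1.3100i → escape time 2
(row=3, col=3): c = -0.5075 + -1.3100i → escape time 3
(row=3, col=4): c = -0.2100 + -1.3100i → escape time 2

Answer: 56666
34566
33346
22232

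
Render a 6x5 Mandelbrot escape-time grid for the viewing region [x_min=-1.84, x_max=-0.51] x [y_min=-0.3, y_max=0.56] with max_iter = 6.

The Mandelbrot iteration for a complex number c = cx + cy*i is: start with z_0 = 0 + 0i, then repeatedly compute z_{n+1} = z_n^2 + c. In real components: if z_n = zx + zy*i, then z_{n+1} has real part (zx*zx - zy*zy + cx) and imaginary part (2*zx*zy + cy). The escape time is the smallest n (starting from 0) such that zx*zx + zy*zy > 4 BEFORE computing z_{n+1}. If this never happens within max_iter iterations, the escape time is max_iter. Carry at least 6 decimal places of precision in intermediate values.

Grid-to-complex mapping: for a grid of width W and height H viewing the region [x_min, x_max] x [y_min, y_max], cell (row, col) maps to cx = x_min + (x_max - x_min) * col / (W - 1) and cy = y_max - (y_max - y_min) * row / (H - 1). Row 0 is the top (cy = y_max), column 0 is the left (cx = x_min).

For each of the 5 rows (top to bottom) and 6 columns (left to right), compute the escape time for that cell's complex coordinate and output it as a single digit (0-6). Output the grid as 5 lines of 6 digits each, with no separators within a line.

(row=0, col=0): c = -1.8400 + 0.5600i → escape time 3
(row=0, col=1): c = -1.5740 + 0.5600i → escape time 3
(row=0, col=2): c = -1.3080 + 0.5600i → escape time 3
(row=0, col=3): c = -1.0420 + 0.5600i → escape time 5
(row=0, col=4): c = -0.7760 + 0.5600i → escape time 6
(row=0, col=5): c = -0.5100 + 0.5600i → escape time 6
(row=1, col=0): c = -1.8400 + 0.3450i → escape time 3
(row=1, col=1): c = -1.5740 + 0.3450i → escape time 4
(row=1, col=2): c = -1.3080 + 0.3450i → escape time 6
(row=1, col=3): c = -1.0420 + 0.3450i → escape time 6
(row=1, col=4): c = -0.7760 + 0.3450i → escape time 6
(row=1, col=5): c = -0.5100 + 0.3450i → escape time 6
(row=2, col=0): c = -1.8400 + 0.1300i → escape time 4
(row=2, col=1): c = -1.5740 + 0.1300i → escape time 6
(row=2, col=2): c = -1.3080 + 0.1300i → escape time 6
(row=2, col=3): c = -1.0420 + 0.1300i → escape time 6
(row=2, col=4): c = -0.7760 + 0.1300i → escape time 6
(row=2, col=5): c = -0.5100 + 0.1300i → escape time 6
(row=3, col=0): c = -1.8400 + -0.0850i → escape time 4
(row=3, col=1): c = -1.5740 + -0.0850i → escape time 6
(row=3, col=2): c = -1.3080 + -0.0850i → escape time 6
(row=3, col=3): c = -1.0420 + -0.0850i → escape time 6
(row=3, col=4): c = -0.7760 + -0.0850i → escape time 6
(row=3, col=5): c = -0.5100 + -0.0850i → escape time 6
(row=4, col=0): c = -1.8400 + -0.3000i → escape time 3
(row=4, col=1): c = -1.5740 + -0.3000i → escape time 4
(row=4, col=2): c = -1.3080 + -0.3000i → escape time 6
(row=4, col=3): c = -1.0420 + -0.3000i → escape time 6
(row=4, col=4): c = -0.7760 + -0.3000i → escape time 6
(row=4, col=5): c = -0.5100 + -0.3000i → escape time 6

Answer: 333566
346666
466666
466666
346666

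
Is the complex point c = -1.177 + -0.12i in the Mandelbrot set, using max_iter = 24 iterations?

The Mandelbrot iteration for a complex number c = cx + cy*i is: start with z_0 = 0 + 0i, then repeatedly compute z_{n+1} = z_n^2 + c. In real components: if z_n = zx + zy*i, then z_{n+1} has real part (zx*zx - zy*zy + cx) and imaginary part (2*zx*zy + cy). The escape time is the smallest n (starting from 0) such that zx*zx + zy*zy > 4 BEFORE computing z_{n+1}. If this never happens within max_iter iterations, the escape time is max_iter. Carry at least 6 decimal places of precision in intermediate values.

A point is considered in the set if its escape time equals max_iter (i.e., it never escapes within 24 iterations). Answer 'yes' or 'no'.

z_0 = 0 + 0i, c = -1.1770 + -0.1200i
Iter 1: z = -1.1770 + -0.1200i, |z|^2 = 1.3997
Iter 2: z = 0.1939 + 0.1625i, |z|^2 = 0.0640
Iter 3: z = -1.1658 + -0.0570i, |z|^2 = 1.3623
Iter 4: z = 0.1788 + 0.0129i, |z|^2 = 0.0321
Iter 5: z = -1.1452 + -0.1154i, |z|^2 = 1.3248
Iter 6: z = 0.1211 + 0.1443i, |z|^2 = 0.0355
Iter 7: z = -1.1832 + -0.0850i, |z|^2 = 1.4071
Iter 8: z = 0.2156 + 0.0812i, |z|^2 = 0.0531
Iter 9: z = -1.1371 + -0.0850i, |z|^2 = 1.3002
Iter 10: z = 0.1088 + 0.0732i, |z|^2 = 0.0172
Iter 11: z = -1.1705 + -0.1041i, |z|^2 = 1.3810
Iter 12: z = 0.1823 + 0.1236i, |z|^2 = 0.0485
Iter 13: z = -1.1590 + -0.0749i, |z|^2 = 1.3490
Iter 14: z = 0.1608 + 0.0537i, |z|^2 = 0.0287
Iter 15: z = -1.1540 + -0.1027i, |z|^2 = 1.3424
Iter 16: z = 0.1442 + 0.1171i, |z|^2 = 0.0345
Iter 17: z = -1.1699 + -0.0862i, |z|^2 = 1.3761
Iter 18: z = 0.1843 + 0.0817i, |z|^2 = 0.0406
Iter 19: z = -1.1497 + -0.0899i, |z|^2 = 1.3299
Iter 20: z = 0.1368 + 0.0867i, |z|^2 = 0.0262
Iter 21: z = -1.1658 + -0.0963i, |z|^2 = 1.3684
Iter 22: z = 0.1728 + 0.1045i, |z|^2 = 0.0408
Iter 23: z = -1.1581 + -0.0839i, |z|^2 = 1.3481
Did not escape in 24 iterations → in set

Answer: yes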